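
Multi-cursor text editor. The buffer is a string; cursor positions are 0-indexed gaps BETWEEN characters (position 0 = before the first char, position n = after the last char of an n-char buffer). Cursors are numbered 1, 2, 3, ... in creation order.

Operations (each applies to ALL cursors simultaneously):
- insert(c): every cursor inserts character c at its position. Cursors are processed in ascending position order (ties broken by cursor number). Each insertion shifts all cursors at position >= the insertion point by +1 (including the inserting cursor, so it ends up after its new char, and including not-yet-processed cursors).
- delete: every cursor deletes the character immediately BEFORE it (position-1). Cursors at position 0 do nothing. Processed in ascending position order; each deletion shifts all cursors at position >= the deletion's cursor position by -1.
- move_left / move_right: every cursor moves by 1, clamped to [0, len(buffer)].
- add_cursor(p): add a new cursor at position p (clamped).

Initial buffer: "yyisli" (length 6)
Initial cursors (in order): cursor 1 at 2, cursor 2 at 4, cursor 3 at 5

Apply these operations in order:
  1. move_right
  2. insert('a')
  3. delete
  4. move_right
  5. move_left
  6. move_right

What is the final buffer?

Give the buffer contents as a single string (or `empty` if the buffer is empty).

Answer: yyisli

Derivation:
After op 1 (move_right): buffer="yyisli" (len 6), cursors c1@3 c2@5 c3@6, authorship ......
After op 2 (insert('a')): buffer="yyiaslaia" (len 9), cursors c1@4 c2@7 c3@9, authorship ...1..2.3
After op 3 (delete): buffer="yyisli" (len 6), cursors c1@3 c2@5 c3@6, authorship ......
After op 4 (move_right): buffer="yyisli" (len 6), cursors c1@4 c2@6 c3@6, authorship ......
After op 5 (move_left): buffer="yyisli" (len 6), cursors c1@3 c2@5 c3@5, authorship ......
After op 6 (move_right): buffer="yyisli" (len 6), cursors c1@4 c2@6 c3@6, authorship ......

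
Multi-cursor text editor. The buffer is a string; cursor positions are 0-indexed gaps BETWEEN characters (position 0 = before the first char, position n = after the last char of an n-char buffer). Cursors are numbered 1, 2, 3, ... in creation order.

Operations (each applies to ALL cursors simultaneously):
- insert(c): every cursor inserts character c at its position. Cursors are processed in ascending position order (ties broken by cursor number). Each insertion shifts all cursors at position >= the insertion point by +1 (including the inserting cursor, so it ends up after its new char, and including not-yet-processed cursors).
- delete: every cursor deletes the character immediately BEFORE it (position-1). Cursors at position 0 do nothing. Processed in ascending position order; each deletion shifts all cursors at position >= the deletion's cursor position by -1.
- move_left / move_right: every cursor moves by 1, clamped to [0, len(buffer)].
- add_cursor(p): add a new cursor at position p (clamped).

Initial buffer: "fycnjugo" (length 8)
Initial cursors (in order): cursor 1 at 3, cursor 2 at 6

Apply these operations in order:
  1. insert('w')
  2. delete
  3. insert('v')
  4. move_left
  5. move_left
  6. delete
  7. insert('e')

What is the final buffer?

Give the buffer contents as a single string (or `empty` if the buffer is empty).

Answer: fecvneuvgo

Derivation:
After op 1 (insert('w')): buffer="fycwnjuwgo" (len 10), cursors c1@4 c2@8, authorship ...1...2..
After op 2 (delete): buffer="fycnjugo" (len 8), cursors c1@3 c2@6, authorship ........
After op 3 (insert('v')): buffer="fycvnjuvgo" (len 10), cursors c1@4 c2@8, authorship ...1...2..
After op 4 (move_left): buffer="fycvnjuvgo" (len 10), cursors c1@3 c2@7, authorship ...1...2..
After op 5 (move_left): buffer="fycvnjuvgo" (len 10), cursors c1@2 c2@6, authorship ...1...2..
After op 6 (delete): buffer="fcvnuvgo" (len 8), cursors c1@1 c2@4, authorship ..1..2..
After op 7 (insert('e')): buffer="fecvneuvgo" (len 10), cursors c1@2 c2@6, authorship .1.1.2.2..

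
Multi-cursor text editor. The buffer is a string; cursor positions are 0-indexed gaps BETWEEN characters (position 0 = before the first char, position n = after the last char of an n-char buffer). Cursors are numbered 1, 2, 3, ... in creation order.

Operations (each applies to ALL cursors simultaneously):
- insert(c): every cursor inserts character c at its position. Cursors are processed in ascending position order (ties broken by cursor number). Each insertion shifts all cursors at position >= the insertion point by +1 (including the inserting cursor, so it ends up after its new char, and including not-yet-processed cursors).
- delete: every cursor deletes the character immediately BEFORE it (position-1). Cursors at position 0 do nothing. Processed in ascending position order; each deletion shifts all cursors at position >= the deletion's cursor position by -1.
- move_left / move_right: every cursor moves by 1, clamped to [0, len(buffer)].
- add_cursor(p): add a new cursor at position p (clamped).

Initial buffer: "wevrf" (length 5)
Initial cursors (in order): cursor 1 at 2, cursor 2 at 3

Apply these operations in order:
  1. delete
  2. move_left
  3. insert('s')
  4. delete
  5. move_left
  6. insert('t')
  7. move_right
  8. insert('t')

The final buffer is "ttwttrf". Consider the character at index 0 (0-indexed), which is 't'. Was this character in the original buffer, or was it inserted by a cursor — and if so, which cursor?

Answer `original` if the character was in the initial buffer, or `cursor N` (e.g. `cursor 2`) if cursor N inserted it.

Answer: cursor 1

Derivation:
After op 1 (delete): buffer="wrf" (len 3), cursors c1@1 c2@1, authorship ...
After op 2 (move_left): buffer="wrf" (len 3), cursors c1@0 c2@0, authorship ...
After op 3 (insert('s')): buffer="sswrf" (len 5), cursors c1@2 c2@2, authorship 12...
After op 4 (delete): buffer="wrf" (len 3), cursors c1@0 c2@0, authorship ...
After op 5 (move_left): buffer="wrf" (len 3), cursors c1@0 c2@0, authorship ...
After op 6 (insert('t')): buffer="ttwrf" (len 5), cursors c1@2 c2@2, authorship 12...
After op 7 (move_right): buffer="ttwrf" (len 5), cursors c1@3 c2@3, authorship 12...
After op 8 (insert('t')): buffer="ttwttrf" (len 7), cursors c1@5 c2@5, authorship 12.12..
Authorship (.=original, N=cursor N): 1 2 . 1 2 . .
Index 0: author = 1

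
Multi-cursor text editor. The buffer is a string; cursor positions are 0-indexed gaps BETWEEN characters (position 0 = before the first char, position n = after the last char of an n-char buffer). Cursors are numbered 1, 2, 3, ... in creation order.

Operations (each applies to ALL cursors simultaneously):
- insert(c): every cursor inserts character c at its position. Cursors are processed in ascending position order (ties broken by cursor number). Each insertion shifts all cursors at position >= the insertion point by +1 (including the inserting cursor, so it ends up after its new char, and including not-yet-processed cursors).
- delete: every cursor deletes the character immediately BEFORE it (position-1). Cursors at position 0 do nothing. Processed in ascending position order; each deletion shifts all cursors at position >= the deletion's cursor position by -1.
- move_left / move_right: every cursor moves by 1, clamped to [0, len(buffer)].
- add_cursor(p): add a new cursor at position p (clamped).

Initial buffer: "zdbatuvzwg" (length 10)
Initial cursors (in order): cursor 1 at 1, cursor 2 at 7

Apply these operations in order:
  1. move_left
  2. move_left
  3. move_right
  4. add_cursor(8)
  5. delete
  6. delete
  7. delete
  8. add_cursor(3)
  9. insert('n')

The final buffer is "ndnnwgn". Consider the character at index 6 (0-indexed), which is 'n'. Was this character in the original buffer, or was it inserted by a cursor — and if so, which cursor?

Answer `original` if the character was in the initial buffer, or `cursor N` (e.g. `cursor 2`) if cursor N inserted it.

Answer: cursor 4

Derivation:
After op 1 (move_left): buffer="zdbatuvzwg" (len 10), cursors c1@0 c2@6, authorship ..........
After op 2 (move_left): buffer="zdbatuvzwg" (len 10), cursors c1@0 c2@5, authorship ..........
After op 3 (move_right): buffer="zdbatuvzwg" (len 10), cursors c1@1 c2@6, authorship ..........
After op 4 (add_cursor(8)): buffer="zdbatuvzwg" (len 10), cursors c1@1 c2@6 c3@8, authorship ..........
After op 5 (delete): buffer="dbatvwg" (len 7), cursors c1@0 c2@4 c3@5, authorship .......
After op 6 (delete): buffer="dbawg" (len 5), cursors c1@0 c2@3 c3@3, authorship .....
After op 7 (delete): buffer="dwg" (len 3), cursors c1@0 c2@1 c3@1, authorship ...
After op 8 (add_cursor(3)): buffer="dwg" (len 3), cursors c1@0 c2@1 c3@1 c4@3, authorship ...
After op 9 (insert('n')): buffer="ndnnwgn" (len 7), cursors c1@1 c2@4 c3@4 c4@7, authorship 1.23..4
Authorship (.=original, N=cursor N): 1 . 2 3 . . 4
Index 6: author = 4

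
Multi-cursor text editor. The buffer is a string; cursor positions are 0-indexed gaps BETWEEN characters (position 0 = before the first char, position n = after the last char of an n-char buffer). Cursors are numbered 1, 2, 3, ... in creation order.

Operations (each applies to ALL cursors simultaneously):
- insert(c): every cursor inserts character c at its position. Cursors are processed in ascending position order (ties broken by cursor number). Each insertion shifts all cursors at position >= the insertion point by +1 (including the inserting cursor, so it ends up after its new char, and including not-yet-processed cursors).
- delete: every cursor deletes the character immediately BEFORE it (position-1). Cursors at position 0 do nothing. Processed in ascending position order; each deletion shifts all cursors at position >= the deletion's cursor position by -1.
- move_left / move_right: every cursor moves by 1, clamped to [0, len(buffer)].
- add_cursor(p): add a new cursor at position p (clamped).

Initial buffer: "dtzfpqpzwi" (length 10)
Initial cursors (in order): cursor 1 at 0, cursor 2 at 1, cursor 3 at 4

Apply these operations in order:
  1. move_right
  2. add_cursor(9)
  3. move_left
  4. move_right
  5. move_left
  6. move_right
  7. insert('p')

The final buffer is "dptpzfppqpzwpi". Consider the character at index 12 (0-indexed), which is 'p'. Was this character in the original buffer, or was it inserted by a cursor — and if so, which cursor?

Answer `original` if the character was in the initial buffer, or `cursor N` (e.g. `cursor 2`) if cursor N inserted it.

Answer: cursor 4

Derivation:
After op 1 (move_right): buffer="dtzfpqpzwi" (len 10), cursors c1@1 c2@2 c3@5, authorship ..........
After op 2 (add_cursor(9)): buffer="dtzfpqpzwi" (len 10), cursors c1@1 c2@2 c3@5 c4@9, authorship ..........
After op 3 (move_left): buffer="dtzfpqpzwi" (len 10), cursors c1@0 c2@1 c3@4 c4@8, authorship ..........
After op 4 (move_right): buffer="dtzfpqpzwi" (len 10), cursors c1@1 c2@2 c3@5 c4@9, authorship ..........
After op 5 (move_left): buffer="dtzfpqpzwi" (len 10), cursors c1@0 c2@1 c3@4 c4@8, authorship ..........
After op 6 (move_right): buffer="dtzfpqpzwi" (len 10), cursors c1@1 c2@2 c3@5 c4@9, authorship ..........
After op 7 (insert('p')): buffer="dptpzfppqpzwpi" (len 14), cursors c1@2 c2@4 c3@8 c4@13, authorship .1.2...3....4.
Authorship (.=original, N=cursor N): . 1 . 2 . . . 3 . . . . 4 .
Index 12: author = 4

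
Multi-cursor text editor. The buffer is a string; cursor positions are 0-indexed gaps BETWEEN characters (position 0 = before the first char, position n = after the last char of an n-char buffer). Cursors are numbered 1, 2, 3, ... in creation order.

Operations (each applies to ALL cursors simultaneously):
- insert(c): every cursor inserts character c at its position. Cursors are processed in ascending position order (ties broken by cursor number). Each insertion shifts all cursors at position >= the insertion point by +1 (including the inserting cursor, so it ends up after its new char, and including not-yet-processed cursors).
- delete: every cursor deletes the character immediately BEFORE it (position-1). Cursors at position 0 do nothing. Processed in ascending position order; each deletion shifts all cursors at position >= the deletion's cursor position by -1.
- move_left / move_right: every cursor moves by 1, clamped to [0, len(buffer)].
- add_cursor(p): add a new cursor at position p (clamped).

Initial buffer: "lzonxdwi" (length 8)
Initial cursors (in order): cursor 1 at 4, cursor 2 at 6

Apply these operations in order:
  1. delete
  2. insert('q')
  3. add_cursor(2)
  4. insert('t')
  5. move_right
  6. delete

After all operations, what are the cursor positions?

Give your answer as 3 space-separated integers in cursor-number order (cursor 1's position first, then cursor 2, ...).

After op 1 (delete): buffer="lzoxwi" (len 6), cursors c1@3 c2@4, authorship ......
After op 2 (insert('q')): buffer="lzoqxqwi" (len 8), cursors c1@4 c2@6, authorship ...1.2..
After op 3 (add_cursor(2)): buffer="lzoqxqwi" (len 8), cursors c3@2 c1@4 c2@6, authorship ...1.2..
After op 4 (insert('t')): buffer="lztoqtxqtwi" (len 11), cursors c3@3 c1@6 c2@9, authorship ..3.11.22..
After op 5 (move_right): buffer="lztoqtxqtwi" (len 11), cursors c3@4 c1@7 c2@10, authorship ..3.11.22..
After op 6 (delete): buffer="lztqtqti" (len 8), cursors c3@3 c1@5 c2@7, authorship ..31122.

Answer: 5 7 3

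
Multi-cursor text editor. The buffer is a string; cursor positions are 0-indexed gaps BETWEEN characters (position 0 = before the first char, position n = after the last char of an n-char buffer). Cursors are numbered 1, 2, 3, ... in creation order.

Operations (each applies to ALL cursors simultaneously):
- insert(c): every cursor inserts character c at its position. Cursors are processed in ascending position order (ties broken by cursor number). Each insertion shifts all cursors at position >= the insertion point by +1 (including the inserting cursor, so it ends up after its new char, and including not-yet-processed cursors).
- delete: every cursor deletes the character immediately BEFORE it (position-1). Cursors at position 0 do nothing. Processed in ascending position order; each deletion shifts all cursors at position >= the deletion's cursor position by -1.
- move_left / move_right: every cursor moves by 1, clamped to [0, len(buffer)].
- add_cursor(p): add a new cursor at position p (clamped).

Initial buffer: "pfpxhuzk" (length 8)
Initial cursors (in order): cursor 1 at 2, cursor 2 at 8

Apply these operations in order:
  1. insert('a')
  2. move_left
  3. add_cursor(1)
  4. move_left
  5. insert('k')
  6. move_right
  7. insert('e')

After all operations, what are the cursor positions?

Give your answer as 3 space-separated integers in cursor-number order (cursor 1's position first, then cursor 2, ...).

After op 1 (insert('a')): buffer="pfapxhuzka" (len 10), cursors c1@3 c2@10, authorship ..1......2
After op 2 (move_left): buffer="pfapxhuzka" (len 10), cursors c1@2 c2@9, authorship ..1......2
After op 3 (add_cursor(1)): buffer="pfapxhuzka" (len 10), cursors c3@1 c1@2 c2@9, authorship ..1......2
After op 4 (move_left): buffer="pfapxhuzka" (len 10), cursors c3@0 c1@1 c2@8, authorship ..1......2
After op 5 (insert('k')): buffer="kpkfapxhuzkka" (len 13), cursors c3@1 c1@3 c2@11, authorship 3.1.1.....2.2
After op 6 (move_right): buffer="kpkfapxhuzkka" (len 13), cursors c3@2 c1@4 c2@12, authorship 3.1.1.....2.2
After op 7 (insert('e')): buffer="kpekfeapxhuzkkea" (len 16), cursors c3@3 c1@6 c2@15, authorship 3.31.11.....2.22

Answer: 6 15 3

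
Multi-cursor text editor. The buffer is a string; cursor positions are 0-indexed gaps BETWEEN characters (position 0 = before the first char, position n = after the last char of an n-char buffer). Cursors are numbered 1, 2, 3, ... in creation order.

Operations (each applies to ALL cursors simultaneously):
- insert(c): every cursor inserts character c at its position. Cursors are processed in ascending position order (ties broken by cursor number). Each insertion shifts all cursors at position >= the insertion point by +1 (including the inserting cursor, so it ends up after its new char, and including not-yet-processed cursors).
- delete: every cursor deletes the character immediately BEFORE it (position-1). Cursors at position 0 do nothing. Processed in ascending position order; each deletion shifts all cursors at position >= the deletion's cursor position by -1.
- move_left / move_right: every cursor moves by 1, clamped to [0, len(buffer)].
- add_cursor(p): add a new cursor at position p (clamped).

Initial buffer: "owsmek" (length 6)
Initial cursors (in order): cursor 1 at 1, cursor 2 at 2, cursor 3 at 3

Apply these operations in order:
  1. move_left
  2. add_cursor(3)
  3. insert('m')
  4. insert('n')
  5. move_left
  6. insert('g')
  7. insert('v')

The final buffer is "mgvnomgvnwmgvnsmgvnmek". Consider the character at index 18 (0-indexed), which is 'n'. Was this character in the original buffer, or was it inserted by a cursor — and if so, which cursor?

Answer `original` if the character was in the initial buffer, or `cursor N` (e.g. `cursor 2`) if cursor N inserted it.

Answer: cursor 4

Derivation:
After op 1 (move_left): buffer="owsmek" (len 6), cursors c1@0 c2@1 c3@2, authorship ......
After op 2 (add_cursor(3)): buffer="owsmek" (len 6), cursors c1@0 c2@1 c3@2 c4@3, authorship ......
After op 3 (insert('m')): buffer="momwmsmmek" (len 10), cursors c1@1 c2@3 c3@5 c4@7, authorship 1.2.3.4...
After op 4 (insert('n')): buffer="mnomnwmnsmnmek" (len 14), cursors c1@2 c2@5 c3@8 c4@11, authorship 11.22.33.44...
After op 5 (move_left): buffer="mnomnwmnsmnmek" (len 14), cursors c1@1 c2@4 c3@7 c4@10, authorship 11.22.33.44...
After op 6 (insert('g')): buffer="mgnomgnwmgnsmgnmek" (len 18), cursors c1@2 c2@6 c3@10 c4@14, authorship 111.222.333.444...
After op 7 (insert('v')): buffer="mgvnomgvnwmgvnsmgvnmek" (len 22), cursors c1@3 c2@8 c3@13 c4@18, authorship 1111.2222.3333.4444...
Authorship (.=original, N=cursor N): 1 1 1 1 . 2 2 2 2 . 3 3 3 3 . 4 4 4 4 . . .
Index 18: author = 4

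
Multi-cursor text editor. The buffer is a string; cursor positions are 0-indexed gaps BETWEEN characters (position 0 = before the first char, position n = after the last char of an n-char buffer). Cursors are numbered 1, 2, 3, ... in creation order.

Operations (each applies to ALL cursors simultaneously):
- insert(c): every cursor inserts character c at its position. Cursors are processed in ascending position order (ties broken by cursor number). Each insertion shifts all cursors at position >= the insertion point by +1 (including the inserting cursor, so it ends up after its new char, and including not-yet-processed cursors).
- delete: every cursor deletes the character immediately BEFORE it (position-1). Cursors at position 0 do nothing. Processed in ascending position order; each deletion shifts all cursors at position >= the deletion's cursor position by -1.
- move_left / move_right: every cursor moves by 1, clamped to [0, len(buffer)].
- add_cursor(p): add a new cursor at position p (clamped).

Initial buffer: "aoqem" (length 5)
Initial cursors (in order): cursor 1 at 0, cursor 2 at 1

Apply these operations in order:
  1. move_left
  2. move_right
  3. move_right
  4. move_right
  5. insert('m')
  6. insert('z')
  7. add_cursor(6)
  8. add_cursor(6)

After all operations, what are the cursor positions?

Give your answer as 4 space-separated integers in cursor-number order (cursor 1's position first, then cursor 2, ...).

Answer: 7 7 6 6

Derivation:
After op 1 (move_left): buffer="aoqem" (len 5), cursors c1@0 c2@0, authorship .....
After op 2 (move_right): buffer="aoqem" (len 5), cursors c1@1 c2@1, authorship .....
After op 3 (move_right): buffer="aoqem" (len 5), cursors c1@2 c2@2, authorship .....
After op 4 (move_right): buffer="aoqem" (len 5), cursors c1@3 c2@3, authorship .....
After op 5 (insert('m')): buffer="aoqmmem" (len 7), cursors c1@5 c2@5, authorship ...12..
After op 6 (insert('z')): buffer="aoqmmzzem" (len 9), cursors c1@7 c2@7, authorship ...1212..
After op 7 (add_cursor(6)): buffer="aoqmmzzem" (len 9), cursors c3@6 c1@7 c2@7, authorship ...1212..
After op 8 (add_cursor(6)): buffer="aoqmmzzem" (len 9), cursors c3@6 c4@6 c1@7 c2@7, authorship ...1212..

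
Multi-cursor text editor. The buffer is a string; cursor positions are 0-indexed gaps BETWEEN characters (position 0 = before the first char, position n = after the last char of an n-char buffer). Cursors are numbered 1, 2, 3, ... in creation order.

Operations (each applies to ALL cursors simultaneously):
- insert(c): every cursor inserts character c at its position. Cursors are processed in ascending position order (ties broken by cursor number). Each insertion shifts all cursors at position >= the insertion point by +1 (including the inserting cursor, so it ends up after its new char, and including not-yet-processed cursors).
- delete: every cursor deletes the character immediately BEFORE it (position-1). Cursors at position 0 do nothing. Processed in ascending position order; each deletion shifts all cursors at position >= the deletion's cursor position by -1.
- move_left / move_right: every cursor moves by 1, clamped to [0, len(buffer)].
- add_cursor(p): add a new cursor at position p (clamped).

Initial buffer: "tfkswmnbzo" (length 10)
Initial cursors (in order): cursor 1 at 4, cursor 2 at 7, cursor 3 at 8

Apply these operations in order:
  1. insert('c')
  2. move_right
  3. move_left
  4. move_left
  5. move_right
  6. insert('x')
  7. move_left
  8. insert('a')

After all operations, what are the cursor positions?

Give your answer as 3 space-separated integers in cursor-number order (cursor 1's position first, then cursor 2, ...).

After op 1 (insert('c')): buffer="tfkscwmncbczo" (len 13), cursors c1@5 c2@9 c3@11, authorship ....1...2.3..
After op 2 (move_right): buffer="tfkscwmncbczo" (len 13), cursors c1@6 c2@10 c3@12, authorship ....1...2.3..
After op 3 (move_left): buffer="tfkscwmncbczo" (len 13), cursors c1@5 c2@9 c3@11, authorship ....1...2.3..
After op 4 (move_left): buffer="tfkscwmncbczo" (len 13), cursors c1@4 c2@8 c3@10, authorship ....1...2.3..
After op 5 (move_right): buffer="tfkscwmncbczo" (len 13), cursors c1@5 c2@9 c3@11, authorship ....1...2.3..
After op 6 (insert('x')): buffer="tfkscxwmncxbcxzo" (len 16), cursors c1@6 c2@11 c3@14, authorship ....11...22.33..
After op 7 (move_left): buffer="tfkscxwmncxbcxzo" (len 16), cursors c1@5 c2@10 c3@13, authorship ....11...22.33..
After op 8 (insert('a')): buffer="tfkscaxwmncaxbcaxzo" (len 19), cursors c1@6 c2@12 c3@16, authorship ....111...222.333..

Answer: 6 12 16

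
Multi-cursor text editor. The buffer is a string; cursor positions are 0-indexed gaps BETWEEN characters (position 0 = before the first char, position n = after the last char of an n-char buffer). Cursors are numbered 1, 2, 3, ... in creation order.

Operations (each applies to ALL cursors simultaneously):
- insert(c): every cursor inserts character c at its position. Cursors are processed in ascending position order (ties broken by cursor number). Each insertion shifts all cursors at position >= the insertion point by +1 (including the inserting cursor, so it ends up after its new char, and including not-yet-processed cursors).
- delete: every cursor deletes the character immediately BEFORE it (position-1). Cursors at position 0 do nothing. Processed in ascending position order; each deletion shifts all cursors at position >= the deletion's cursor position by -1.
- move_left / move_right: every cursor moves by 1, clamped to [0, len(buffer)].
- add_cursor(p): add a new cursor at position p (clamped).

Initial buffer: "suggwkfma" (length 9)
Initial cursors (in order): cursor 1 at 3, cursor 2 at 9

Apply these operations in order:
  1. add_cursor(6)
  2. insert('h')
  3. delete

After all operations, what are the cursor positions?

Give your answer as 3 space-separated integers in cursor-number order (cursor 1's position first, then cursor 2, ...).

After op 1 (add_cursor(6)): buffer="suggwkfma" (len 9), cursors c1@3 c3@6 c2@9, authorship .........
After op 2 (insert('h')): buffer="sughgwkhfmah" (len 12), cursors c1@4 c3@8 c2@12, authorship ...1...3...2
After op 3 (delete): buffer="suggwkfma" (len 9), cursors c1@3 c3@6 c2@9, authorship .........

Answer: 3 9 6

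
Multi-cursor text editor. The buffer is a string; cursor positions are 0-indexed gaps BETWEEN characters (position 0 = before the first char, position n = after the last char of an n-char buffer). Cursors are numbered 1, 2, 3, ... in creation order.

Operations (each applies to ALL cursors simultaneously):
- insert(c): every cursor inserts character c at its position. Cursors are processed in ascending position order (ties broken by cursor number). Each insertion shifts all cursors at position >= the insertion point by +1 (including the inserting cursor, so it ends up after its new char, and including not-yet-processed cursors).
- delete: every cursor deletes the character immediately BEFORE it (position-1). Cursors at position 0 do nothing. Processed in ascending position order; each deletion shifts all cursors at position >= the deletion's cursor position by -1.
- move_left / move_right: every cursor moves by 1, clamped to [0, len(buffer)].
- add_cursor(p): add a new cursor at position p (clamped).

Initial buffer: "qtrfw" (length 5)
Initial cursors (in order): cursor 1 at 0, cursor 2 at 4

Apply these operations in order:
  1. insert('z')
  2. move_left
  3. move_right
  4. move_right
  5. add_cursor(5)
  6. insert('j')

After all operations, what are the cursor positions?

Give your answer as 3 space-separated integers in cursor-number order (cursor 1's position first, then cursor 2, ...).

Answer: 3 10 7

Derivation:
After op 1 (insert('z')): buffer="zqtrfzw" (len 7), cursors c1@1 c2@6, authorship 1....2.
After op 2 (move_left): buffer="zqtrfzw" (len 7), cursors c1@0 c2@5, authorship 1....2.
After op 3 (move_right): buffer="zqtrfzw" (len 7), cursors c1@1 c2@6, authorship 1....2.
After op 4 (move_right): buffer="zqtrfzw" (len 7), cursors c1@2 c2@7, authorship 1....2.
After op 5 (add_cursor(5)): buffer="zqtrfzw" (len 7), cursors c1@2 c3@5 c2@7, authorship 1....2.
After op 6 (insert('j')): buffer="zqjtrfjzwj" (len 10), cursors c1@3 c3@7 c2@10, authorship 1.1...32.2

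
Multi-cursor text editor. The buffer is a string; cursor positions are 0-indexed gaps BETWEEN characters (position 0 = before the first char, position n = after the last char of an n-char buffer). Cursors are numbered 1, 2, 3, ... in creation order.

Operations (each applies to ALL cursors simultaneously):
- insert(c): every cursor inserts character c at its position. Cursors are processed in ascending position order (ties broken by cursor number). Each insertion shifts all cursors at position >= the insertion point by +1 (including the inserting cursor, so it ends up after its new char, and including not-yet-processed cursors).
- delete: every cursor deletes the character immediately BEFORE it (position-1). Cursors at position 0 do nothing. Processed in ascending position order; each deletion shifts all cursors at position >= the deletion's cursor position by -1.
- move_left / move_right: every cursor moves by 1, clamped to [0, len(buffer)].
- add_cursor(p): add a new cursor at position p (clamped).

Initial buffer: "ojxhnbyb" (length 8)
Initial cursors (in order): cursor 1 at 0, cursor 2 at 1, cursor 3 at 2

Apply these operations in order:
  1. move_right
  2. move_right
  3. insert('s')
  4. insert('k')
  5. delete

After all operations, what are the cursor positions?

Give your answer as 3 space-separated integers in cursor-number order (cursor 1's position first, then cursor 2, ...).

Answer: 3 5 7

Derivation:
After op 1 (move_right): buffer="ojxhnbyb" (len 8), cursors c1@1 c2@2 c3@3, authorship ........
After op 2 (move_right): buffer="ojxhnbyb" (len 8), cursors c1@2 c2@3 c3@4, authorship ........
After op 3 (insert('s')): buffer="ojsxshsnbyb" (len 11), cursors c1@3 c2@5 c3@7, authorship ..1.2.3....
After op 4 (insert('k')): buffer="ojskxskhsknbyb" (len 14), cursors c1@4 c2@7 c3@10, authorship ..11.22.33....
After op 5 (delete): buffer="ojsxshsnbyb" (len 11), cursors c1@3 c2@5 c3@7, authorship ..1.2.3....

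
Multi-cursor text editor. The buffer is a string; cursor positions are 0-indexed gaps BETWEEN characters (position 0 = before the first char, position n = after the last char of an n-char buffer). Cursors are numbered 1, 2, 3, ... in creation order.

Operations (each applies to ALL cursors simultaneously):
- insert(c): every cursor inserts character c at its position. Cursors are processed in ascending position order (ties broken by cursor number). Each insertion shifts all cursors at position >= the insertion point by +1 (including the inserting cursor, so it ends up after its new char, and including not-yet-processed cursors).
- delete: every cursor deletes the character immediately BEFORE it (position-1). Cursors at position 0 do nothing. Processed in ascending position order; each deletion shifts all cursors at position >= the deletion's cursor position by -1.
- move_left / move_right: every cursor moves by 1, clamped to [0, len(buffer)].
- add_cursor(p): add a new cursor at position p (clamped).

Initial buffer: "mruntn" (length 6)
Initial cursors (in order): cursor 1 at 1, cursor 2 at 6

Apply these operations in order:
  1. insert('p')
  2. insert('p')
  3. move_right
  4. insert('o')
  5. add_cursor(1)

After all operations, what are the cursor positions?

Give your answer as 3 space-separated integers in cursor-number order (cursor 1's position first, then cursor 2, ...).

Answer: 5 12 1

Derivation:
After op 1 (insert('p')): buffer="mpruntnp" (len 8), cursors c1@2 c2@8, authorship .1.....2
After op 2 (insert('p')): buffer="mppruntnpp" (len 10), cursors c1@3 c2@10, authorship .11.....22
After op 3 (move_right): buffer="mppruntnpp" (len 10), cursors c1@4 c2@10, authorship .11.....22
After op 4 (insert('o')): buffer="mpprountnppo" (len 12), cursors c1@5 c2@12, authorship .11.1....222
After op 5 (add_cursor(1)): buffer="mpprountnppo" (len 12), cursors c3@1 c1@5 c2@12, authorship .11.1....222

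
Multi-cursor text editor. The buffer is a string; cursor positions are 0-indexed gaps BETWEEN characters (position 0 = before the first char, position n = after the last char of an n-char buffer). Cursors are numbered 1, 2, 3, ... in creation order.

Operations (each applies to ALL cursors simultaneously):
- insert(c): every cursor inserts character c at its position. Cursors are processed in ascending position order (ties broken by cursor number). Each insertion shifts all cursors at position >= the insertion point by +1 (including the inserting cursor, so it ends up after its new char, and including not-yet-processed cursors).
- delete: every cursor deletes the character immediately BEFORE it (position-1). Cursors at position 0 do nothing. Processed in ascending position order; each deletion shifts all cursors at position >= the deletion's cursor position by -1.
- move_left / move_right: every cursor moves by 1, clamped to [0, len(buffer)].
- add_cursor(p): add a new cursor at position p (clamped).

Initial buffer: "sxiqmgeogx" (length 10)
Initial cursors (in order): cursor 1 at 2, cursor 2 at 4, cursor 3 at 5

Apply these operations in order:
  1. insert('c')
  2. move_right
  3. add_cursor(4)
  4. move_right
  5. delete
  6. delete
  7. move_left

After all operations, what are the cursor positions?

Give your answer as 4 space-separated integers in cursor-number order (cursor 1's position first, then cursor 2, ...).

Answer: 0 1 1 0

Derivation:
After op 1 (insert('c')): buffer="sxciqcmcgeogx" (len 13), cursors c1@3 c2@6 c3@8, authorship ..1..2.3.....
After op 2 (move_right): buffer="sxciqcmcgeogx" (len 13), cursors c1@4 c2@7 c3@9, authorship ..1..2.3.....
After op 3 (add_cursor(4)): buffer="sxciqcmcgeogx" (len 13), cursors c1@4 c4@4 c2@7 c3@9, authorship ..1..2.3.....
After op 4 (move_right): buffer="sxciqcmcgeogx" (len 13), cursors c1@5 c4@5 c2@8 c3@10, authorship ..1..2.3.....
After op 5 (delete): buffer="sxccmgogx" (len 9), cursors c1@3 c4@3 c2@5 c3@6, authorship ..12.....
After op 6 (delete): buffer="scogx" (len 5), cursors c1@1 c4@1 c2@2 c3@2, authorship .2...
After op 7 (move_left): buffer="scogx" (len 5), cursors c1@0 c4@0 c2@1 c3@1, authorship .2...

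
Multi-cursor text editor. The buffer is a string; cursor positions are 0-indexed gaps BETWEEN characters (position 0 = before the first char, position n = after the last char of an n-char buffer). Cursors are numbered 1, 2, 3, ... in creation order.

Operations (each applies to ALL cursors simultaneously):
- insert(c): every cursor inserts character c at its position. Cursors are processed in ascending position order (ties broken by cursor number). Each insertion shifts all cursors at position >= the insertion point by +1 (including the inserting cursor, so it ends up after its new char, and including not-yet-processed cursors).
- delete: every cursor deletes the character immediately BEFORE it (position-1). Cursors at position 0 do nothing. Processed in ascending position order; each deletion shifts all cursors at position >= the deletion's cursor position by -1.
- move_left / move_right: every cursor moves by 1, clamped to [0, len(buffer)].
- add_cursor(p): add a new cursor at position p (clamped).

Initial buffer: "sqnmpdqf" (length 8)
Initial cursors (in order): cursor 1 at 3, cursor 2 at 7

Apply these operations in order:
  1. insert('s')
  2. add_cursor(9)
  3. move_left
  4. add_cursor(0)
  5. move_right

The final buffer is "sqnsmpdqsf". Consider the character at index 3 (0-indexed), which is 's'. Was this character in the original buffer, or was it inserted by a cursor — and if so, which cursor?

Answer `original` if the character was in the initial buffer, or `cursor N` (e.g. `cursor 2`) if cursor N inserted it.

Answer: cursor 1

Derivation:
After op 1 (insert('s')): buffer="sqnsmpdqsf" (len 10), cursors c1@4 c2@9, authorship ...1....2.
After op 2 (add_cursor(9)): buffer="sqnsmpdqsf" (len 10), cursors c1@4 c2@9 c3@9, authorship ...1....2.
After op 3 (move_left): buffer="sqnsmpdqsf" (len 10), cursors c1@3 c2@8 c3@8, authorship ...1....2.
After op 4 (add_cursor(0)): buffer="sqnsmpdqsf" (len 10), cursors c4@0 c1@3 c2@8 c3@8, authorship ...1....2.
After op 5 (move_right): buffer="sqnsmpdqsf" (len 10), cursors c4@1 c1@4 c2@9 c3@9, authorship ...1....2.
Authorship (.=original, N=cursor N): . . . 1 . . . . 2 .
Index 3: author = 1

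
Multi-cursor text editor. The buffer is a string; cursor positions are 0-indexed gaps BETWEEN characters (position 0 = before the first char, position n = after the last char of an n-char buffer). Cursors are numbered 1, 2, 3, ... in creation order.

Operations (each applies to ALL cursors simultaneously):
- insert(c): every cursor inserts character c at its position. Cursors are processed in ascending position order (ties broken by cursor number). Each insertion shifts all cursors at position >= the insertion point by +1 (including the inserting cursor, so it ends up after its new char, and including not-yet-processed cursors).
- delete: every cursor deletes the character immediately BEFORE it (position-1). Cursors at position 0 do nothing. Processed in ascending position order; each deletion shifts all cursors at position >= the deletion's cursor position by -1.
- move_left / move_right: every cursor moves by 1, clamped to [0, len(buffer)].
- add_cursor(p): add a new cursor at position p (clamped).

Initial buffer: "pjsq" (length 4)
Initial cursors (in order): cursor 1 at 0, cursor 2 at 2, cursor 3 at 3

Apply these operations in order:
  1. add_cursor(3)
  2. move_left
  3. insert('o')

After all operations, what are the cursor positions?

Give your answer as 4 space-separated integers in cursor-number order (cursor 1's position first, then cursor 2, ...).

After op 1 (add_cursor(3)): buffer="pjsq" (len 4), cursors c1@0 c2@2 c3@3 c4@3, authorship ....
After op 2 (move_left): buffer="pjsq" (len 4), cursors c1@0 c2@1 c3@2 c4@2, authorship ....
After op 3 (insert('o')): buffer="opojoosq" (len 8), cursors c1@1 c2@3 c3@6 c4@6, authorship 1.2.34..

Answer: 1 3 6 6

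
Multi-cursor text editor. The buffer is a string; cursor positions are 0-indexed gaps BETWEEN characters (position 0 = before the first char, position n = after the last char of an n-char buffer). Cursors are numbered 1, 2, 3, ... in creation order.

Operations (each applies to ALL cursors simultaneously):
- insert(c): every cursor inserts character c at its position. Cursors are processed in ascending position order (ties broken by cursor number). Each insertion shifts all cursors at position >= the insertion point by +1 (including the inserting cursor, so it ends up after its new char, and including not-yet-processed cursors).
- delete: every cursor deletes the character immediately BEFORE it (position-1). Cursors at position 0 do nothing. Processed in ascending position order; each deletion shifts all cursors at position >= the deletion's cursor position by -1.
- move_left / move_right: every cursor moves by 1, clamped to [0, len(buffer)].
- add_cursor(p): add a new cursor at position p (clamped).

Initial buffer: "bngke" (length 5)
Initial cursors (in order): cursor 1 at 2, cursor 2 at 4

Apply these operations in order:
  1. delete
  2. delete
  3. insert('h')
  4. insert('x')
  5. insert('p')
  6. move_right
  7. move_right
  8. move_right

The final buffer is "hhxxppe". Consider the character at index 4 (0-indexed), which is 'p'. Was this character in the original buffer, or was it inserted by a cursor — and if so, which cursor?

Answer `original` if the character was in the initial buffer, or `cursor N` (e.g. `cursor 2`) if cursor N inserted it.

Answer: cursor 1

Derivation:
After op 1 (delete): buffer="bge" (len 3), cursors c1@1 c2@2, authorship ...
After op 2 (delete): buffer="e" (len 1), cursors c1@0 c2@0, authorship .
After op 3 (insert('h')): buffer="hhe" (len 3), cursors c1@2 c2@2, authorship 12.
After op 4 (insert('x')): buffer="hhxxe" (len 5), cursors c1@4 c2@4, authorship 1212.
After op 5 (insert('p')): buffer="hhxxppe" (len 7), cursors c1@6 c2@6, authorship 121212.
After op 6 (move_right): buffer="hhxxppe" (len 7), cursors c1@7 c2@7, authorship 121212.
After op 7 (move_right): buffer="hhxxppe" (len 7), cursors c1@7 c2@7, authorship 121212.
After op 8 (move_right): buffer="hhxxppe" (len 7), cursors c1@7 c2@7, authorship 121212.
Authorship (.=original, N=cursor N): 1 2 1 2 1 2 .
Index 4: author = 1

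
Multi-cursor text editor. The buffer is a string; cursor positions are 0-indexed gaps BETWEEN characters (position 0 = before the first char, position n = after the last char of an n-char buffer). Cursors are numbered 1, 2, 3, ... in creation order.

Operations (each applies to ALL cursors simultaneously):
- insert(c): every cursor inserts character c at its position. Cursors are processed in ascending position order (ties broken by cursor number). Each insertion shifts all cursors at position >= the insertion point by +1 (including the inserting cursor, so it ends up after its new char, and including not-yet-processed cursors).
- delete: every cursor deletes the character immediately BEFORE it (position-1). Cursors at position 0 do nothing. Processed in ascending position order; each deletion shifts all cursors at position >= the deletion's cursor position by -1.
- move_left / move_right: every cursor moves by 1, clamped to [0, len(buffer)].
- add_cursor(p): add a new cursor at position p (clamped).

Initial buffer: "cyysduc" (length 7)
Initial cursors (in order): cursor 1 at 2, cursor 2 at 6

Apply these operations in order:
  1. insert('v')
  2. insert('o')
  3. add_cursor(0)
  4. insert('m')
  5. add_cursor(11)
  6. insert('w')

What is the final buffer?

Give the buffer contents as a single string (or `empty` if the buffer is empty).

Answer: mwcyvomwysduvwomwc

Derivation:
After op 1 (insert('v')): buffer="cyvysduvc" (len 9), cursors c1@3 c2@8, authorship ..1....2.
After op 2 (insert('o')): buffer="cyvoysduvoc" (len 11), cursors c1@4 c2@10, authorship ..11....22.
After op 3 (add_cursor(0)): buffer="cyvoysduvoc" (len 11), cursors c3@0 c1@4 c2@10, authorship ..11....22.
After op 4 (insert('m')): buffer="mcyvomysduvomc" (len 14), cursors c3@1 c1@6 c2@13, authorship 3..111....222.
After op 5 (add_cursor(11)): buffer="mcyvomysduvomc" (len 14), cursors c3@1 c1@6 c4@11 c2@13, authorship 3..111....222.
After op 6 (insert('w')): buffer="mwcyvomwysduvwomwc" (len 18), cursors c3@2 c1@8 c4@14 c2@17, authorship 33..1111....24222.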